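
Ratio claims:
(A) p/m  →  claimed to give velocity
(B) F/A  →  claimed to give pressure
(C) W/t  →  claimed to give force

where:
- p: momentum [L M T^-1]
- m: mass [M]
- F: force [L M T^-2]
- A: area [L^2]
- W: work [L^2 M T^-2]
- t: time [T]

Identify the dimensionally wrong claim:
(C) W/t does not give force

(A) p/m: [L T^-1] = velocity [L T^-1] ✓
(B) F/A: [L^-1 M T^-2] = pressure [L^-1 M T^-2] ✓
(C) W/t: [L^2 M T^-3] ≠ force [L M T^-2] ✗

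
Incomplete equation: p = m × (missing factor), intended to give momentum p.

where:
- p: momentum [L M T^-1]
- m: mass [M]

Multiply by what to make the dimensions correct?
v (velocity), dimensions [L T^-1]

p has dimensions [L M T^-1] and m has dimensions [M].
The missing factor must have dimensions [L M T^-1] / [M] = [L T^-1], i.e. velocity (v).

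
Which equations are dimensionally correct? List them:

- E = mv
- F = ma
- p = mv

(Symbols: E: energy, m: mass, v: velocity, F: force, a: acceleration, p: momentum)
Dimensionally correct: F = ma, p = mv
Dimensionally incorrect: E = mv
Ordered (correct first, then incorrect): F = ma, p = mv, E = mv

- E = mv: LHS [L^2 M T^-2], RHS [L M T^-1] → incorrect ✗
- F = ma: LHS [L M T^-2], RHS [L M T^-2] → correct ✓
- p = mv: LHS [L M T^-1], RHS [L M T^-1] → correct ✓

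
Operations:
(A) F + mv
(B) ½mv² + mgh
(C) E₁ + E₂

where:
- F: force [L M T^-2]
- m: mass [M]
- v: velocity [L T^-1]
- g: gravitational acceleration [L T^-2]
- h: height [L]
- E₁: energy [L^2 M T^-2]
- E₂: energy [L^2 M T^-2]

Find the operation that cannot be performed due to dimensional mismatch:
(A) F + mv

(A) F + mv: F [L M T^-2] and mv [L M T^-1] — different dimensions cannot be added/subtracted ✗
(B) ½mv² + mgh: ½mv² [L^2 M T^-2] and mgh [L^2 M T^-2] — same dimensions ✓
(C) E₁ + E₂: E₁ [L^2 M T^-2] and E₂ [L^2 M T^-2] — same dimensions ✓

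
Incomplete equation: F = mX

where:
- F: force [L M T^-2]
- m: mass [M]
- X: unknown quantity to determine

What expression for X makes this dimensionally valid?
X = a (acceleration), dimensions [L T^-2]

F has dimensions [L M T^-2]; the rest of the RHS (m) has dimensions [M].
So X must have dimensions [L T^-2] — X = a (acceleration).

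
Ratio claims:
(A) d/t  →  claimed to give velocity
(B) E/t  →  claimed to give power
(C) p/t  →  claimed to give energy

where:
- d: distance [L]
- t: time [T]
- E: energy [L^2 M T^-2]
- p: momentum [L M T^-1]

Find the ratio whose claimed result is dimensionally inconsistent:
(C) p/t does not give energy

(A) d/t: [L T^-1] = velocity [L T^-1] ✓
(B) E/t: [L^2 M T^-3] = power [L^2 M T^-3] ✓
(C) p/t: [L M T^-2] ≠ energy [L^2 M T^-2] ✗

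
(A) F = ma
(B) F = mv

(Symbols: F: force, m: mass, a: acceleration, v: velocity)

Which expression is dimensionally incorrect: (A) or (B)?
(B)

(A) F = ma: LHS [L M T^-2], RHS [L M T^-2] ✓
(B) F = mv: LHS [L M T^-2], RHS [L M T^-1] ✗

Expression (B) F = mv is dimensionally incorrect.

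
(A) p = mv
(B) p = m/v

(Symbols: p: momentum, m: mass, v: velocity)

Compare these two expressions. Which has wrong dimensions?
(B)

(A) p = mv: LHS [L M T^-1], RHS [L M T^-1] ✓
(B) p = m/v: LHS [L M T^-1], RHS [L^-1 M T] ✗

Expression (B) p = m/v is dimensionally incorrect.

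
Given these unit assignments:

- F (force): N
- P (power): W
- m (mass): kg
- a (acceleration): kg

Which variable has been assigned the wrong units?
a

The variable a (acceleration) should have units m/s², not kg.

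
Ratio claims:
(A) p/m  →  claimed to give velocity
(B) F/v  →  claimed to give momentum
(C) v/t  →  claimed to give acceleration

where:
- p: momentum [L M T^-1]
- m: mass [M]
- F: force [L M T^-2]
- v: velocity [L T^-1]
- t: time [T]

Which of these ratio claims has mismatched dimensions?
(B) F/v does not give momentum

(A) p/m: [L T^-1] = velocity [L T^-1] ✓
(B) F/v: [M T^-1] ≠ momentum [L M T^-1] ✗
(C) v/t: [L T^-2] = acceleration [L T^-2] ✓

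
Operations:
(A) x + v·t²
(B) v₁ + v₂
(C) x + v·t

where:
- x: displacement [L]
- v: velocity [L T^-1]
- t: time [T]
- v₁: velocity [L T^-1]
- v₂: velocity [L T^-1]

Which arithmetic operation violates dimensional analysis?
(A) x + v·t²

(A) x + v·t²: x [L] and v·t² [L T] — different dimensions cannot be added/subtracted ✗
(B) v₁ + v₂: v₁ [L T^-1] and v₂ [L T^-1] — same dimensions ✓
(C) x + v·t: x [L] and v·t [L] — same dimensions ✓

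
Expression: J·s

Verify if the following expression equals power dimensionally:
No

The expression J·s has dimensions [L^2 M T^-1], but power has dimensions [L^2 M T^-3].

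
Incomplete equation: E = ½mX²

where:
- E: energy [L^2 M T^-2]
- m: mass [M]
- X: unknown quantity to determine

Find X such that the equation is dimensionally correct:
X = v (velocity), dimensions [L T^-1]

E has dimensions [L^2 M T^-2]; the rest of the RHS (½m) has dimensions [M].
So X² must have dimensions [L^2 T^-2], i.e. X has dimensions [L T^-1] — X = v (velocity).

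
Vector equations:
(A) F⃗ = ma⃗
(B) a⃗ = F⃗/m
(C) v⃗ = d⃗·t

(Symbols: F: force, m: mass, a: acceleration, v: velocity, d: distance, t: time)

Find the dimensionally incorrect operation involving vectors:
(C) v⃗ = d⃗·t

(A) F⃗ = ma⃗: LHS [L M T^-2], RHS [L M T^-2] ✓ — Force and acceleration are vectors, mass is a scalar
(B) a⃗ = F⃗/m: LHS [L T^-2], RHS [L T^-2] ✓ — force (vector) divided by mass (scalar)
(C) v⃗ = d⃗·t: LHS [L T^-1], RHS [L T] ✗ — velocity is displacement per time; should be d⃗/t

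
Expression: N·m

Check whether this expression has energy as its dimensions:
Yes

The expression N·m has dimensions [L^2 M T^-2], which is exactly energy [L^2 M T^-2].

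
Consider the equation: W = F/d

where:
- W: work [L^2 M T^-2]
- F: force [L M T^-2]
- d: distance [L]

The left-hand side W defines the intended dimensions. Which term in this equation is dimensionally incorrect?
The right-hand side term F/d

W has dimensions [L^2 M T^-2], but F/d has dimensions [M T^-2], so the term F/d is dimensionally wrong for W.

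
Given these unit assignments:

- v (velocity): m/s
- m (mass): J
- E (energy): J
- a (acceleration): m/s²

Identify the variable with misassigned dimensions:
m

The variable m (mass) should have units kg, not J.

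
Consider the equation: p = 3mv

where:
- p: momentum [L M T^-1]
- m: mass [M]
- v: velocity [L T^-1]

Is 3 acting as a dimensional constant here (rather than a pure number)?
No

p has dimensions [L M T^-1] and mv already has dimensions [L M T^-1], so the equation balances without 3 contributing any dimensions. 3 is a pure (dimensionless) number; changing or removing it would not affect dimensional consistency.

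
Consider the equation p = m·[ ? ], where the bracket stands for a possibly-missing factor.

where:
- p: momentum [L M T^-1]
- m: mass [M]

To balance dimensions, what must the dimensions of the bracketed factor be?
[L T^-1] — velocity (e.g. v)

p has dimensions [L M T^-1]; m has dimensions [M].
The bracketed factor must supply [L M T^-1] / [M] = [L T^-1].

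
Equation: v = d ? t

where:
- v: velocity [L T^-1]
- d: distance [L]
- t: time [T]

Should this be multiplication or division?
division (÷): v = d ÷ t

v [L T^-1]; d [L]; t [T].
d × t → [L T] ✗
d ÷ t → [L T^-1] ✓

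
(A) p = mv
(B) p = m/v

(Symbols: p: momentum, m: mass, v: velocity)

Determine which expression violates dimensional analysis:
(B)

(A) p = mv: LHS [L M T^-1], RHS [L M T^-1] ✓
(B) p = m/v: LHS [L M T^-1], RHS [L^-1 M T] ✗

Expression (B) p = m/v is dimensionally incorrect.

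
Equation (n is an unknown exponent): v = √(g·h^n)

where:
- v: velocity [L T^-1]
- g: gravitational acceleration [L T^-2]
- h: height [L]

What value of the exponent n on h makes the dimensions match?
n = 1

v has dimensions [L T^-1]; h has dimensions [L].
With n = 1: √(g·h^1) has dimensions [L T^-1], matching the LHS ✓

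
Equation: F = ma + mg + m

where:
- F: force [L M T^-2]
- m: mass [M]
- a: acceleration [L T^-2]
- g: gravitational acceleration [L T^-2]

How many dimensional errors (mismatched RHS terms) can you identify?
1

LHS F: [L M T^-2]
- ma: [L M T^-2] ✓
- mg: [L M T^-2] ✓
- m: [M] ✗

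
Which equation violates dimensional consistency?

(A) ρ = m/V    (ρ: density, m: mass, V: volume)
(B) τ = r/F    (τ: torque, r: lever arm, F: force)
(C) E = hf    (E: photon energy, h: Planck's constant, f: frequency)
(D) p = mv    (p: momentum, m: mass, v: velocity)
(B) τ = r/F

The equation (B) τ = r/F is dimensionally incorrect.

LHS (τ): [L^2 M T^-2]
RHS (r/F): [M^-1 T^2] ✗

The dimensions do not match. The other three equations balance.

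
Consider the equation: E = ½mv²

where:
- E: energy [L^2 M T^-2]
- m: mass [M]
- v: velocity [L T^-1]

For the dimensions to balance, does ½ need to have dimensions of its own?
No

E has dimensions [L^2 M T^-2] and mv² already has dimensions [L^2 M T^-2], so the equation balances without ½ contributing any dimensions. ½ is a pure (dimensionless) number; changing or removing it would not affect dimensional consistency.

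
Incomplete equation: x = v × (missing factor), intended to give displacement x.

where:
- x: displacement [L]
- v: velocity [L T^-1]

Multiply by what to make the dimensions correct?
t (time), dimensions [T]

x has dimensions [L] and v has dimensions [L T^-1].
The missing factor must have dimensions [L] / [L T^-1] = [T], i.e. time (t).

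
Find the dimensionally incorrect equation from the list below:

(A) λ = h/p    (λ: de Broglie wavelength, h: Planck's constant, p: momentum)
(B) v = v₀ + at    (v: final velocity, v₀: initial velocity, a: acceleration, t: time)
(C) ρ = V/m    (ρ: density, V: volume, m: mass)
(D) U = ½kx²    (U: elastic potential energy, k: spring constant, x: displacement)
(C) ρ = V/m

The equation (C) ρ = V/m is dimensionally incorrect.

LHS (ρ): [L^-3 M]
RHS (V/m): [L^3 M^-1] ✗

The dimensions do not match. The other three equations balance.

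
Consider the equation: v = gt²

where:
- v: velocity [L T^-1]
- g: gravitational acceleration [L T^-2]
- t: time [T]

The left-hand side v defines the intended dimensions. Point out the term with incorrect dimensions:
The right-hand side term gt²

v has dimensions [L T^-1], but gt² has dimensions [L], so the term gt² is dimensionally wrong for v.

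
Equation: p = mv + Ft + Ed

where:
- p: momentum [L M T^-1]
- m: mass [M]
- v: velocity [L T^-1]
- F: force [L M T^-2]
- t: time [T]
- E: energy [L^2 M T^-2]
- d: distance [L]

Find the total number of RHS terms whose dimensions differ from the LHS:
1

LHS p: [L M T^-1]
- mv: [L M T^-1] ✓
- Ft: [L M T^-1] ✓
- Ed: [L^3 M T^-2] ✗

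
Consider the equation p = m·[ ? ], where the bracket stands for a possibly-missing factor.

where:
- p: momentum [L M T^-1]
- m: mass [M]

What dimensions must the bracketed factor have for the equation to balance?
[L T^-1] — velocity (e.g. v)

p has dimensions [L M T^-1]; m has dimensions [M].
The bracketed factor must supply [L M T^-1] / [M] = [L T^-1].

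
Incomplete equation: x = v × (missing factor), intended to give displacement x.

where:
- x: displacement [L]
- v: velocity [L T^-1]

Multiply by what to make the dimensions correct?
t (time), dimensions [T]

x has dimensions [L] and v has dimensions [L T^-1].
The missing factor must have dimensions [L] / [L T^-1] = [T], i.e. time (t).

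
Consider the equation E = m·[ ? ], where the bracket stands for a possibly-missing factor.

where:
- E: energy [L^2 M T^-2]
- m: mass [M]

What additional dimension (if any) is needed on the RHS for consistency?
[L^2 T^-2] — velocity squared (e.g. v²)

E has dimensions [L^2 M T^-2]; m has dimensions [M].
The bracketed factor must supply [L^2 M T^-2] / [M] = [L^2 T^-2].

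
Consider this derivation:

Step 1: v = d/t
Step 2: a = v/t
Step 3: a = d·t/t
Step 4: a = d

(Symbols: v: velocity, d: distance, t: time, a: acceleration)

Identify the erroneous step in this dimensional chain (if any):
Step 3

Step 1: v = d/t → LHS [L T^-1], RHS [L T^-1] ✓
Step 2: a = v/t → LHS [L T^-2], RHS [L T^-2] ✓
Step 3: a = d·t/t → LHS [L T^-2], RHS [L] ✗

The first dimensional inconsistency appears in step 3: a = d·t/t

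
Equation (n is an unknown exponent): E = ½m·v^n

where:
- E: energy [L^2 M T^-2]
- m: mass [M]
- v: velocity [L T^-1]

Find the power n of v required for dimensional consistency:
n = 2

E has dimensions [L^2 M T^-2]; v has dimensions [L T^-1].
The rest of the RHS has dimensions [M], so v^n must supply [L^2 T^-2].
With n = 2: ½m·v^2 has dimensions [L^2 M T^-2], matching the LHS ✓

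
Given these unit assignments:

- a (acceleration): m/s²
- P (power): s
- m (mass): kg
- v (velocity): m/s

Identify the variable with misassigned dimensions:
P

The variable P (power) should have units W, not s.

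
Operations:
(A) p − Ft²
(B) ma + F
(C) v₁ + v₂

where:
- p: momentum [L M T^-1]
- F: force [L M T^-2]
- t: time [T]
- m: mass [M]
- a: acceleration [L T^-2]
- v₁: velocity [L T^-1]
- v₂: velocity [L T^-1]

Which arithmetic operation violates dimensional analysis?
(A) p − Ft²

(A) p − Ft²: p [L M T^-1] and Ft² [L M] — different dimensions cannot be added/subtracted ✗
(B) ma + F: ma [L M T^-2] and F [L M T^-2] — same dimensions ✓
(C) v₁ + v₂: v₁ [L T^-1] and v₂ [L T^-1] — same dimensions ✓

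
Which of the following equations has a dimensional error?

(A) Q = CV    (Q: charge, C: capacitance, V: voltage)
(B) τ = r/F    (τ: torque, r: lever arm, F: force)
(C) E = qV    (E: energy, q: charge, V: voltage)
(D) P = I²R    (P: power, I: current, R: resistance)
(B) τ = r/F

The equation (B) τ = r/F is dimensionally incorrect.

LHS (τ): [L^2 M T^-2]
RHS (r/F): [M^-1 T^2] ✗

The dimensions do not match. The other three equations balance.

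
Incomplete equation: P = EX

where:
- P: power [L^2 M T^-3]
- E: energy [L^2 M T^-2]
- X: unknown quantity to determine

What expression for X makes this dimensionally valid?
X = f (inverse time / frequency (1/t)), dimensions [T^-1]

P has dimensions [L^2 M T^-3]; the rest of the RHS (E) has dimensions [L^2 M T^-2].
So X must have dimensions [T^-1] — X = f (inverse time / frequency (1/t)).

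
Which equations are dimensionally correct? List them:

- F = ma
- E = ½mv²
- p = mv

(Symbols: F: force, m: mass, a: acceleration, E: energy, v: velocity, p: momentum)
Dimensionally correct: F = ma, E = ½mv², p = mv
Dimensionally incorrect: none
Ordered (correct first, then incorrect): F = ma, E = ½mv², p = mv

- F = ma: LHS [L M T^-2], RHS [L M T^-2] → correct ✓
- E = ½mv²: LHS [L^2 M T^-2], RHS [L^2 M T^-2] → correct ✓
- p = mv: LHS [L M T^-1], RHS [L M T^-1] → correct ✓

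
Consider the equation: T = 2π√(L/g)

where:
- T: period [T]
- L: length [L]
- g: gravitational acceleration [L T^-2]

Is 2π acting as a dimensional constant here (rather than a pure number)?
No

T has dimensions [T] and √(L/g) already has dimensions [T], so the equation balances without 2π contributing any dimensions. 2π is a pure (dimensionless) number; changing or removing it would not affect dimensional consistency.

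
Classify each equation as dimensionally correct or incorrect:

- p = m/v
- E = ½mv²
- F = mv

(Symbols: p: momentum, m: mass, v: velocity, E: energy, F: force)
Dimensionally correct: E = ½mv²
Dimensionally incorrect: p = m/v, F = mv
Ordered (correct first, then incorrect): E = ½mv², p = m/v, F = mv

- p = m/v: LHS [L M T^-1], RHS [L^-1 M T] → incorrect ✗
- E = ½mv²: LHS [L^2 M T^-2], RHS [L^2 M T^-2] → correct ✓
- F = mv: LHS [L M T^-2], RHS [L M T^-1] → incorrect ✗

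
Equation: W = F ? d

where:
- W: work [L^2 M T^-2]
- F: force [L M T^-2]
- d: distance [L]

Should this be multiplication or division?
multiplication (×): W = F × d

W [L^2 M T^-2]; F [L M T^-2]; d [L].
F × d → [L^2 M T^-2] ✓
F ÷ d → [M T^-2] ✗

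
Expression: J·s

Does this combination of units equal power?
No

The expression J·s has dimensions [L^2 M T^-1], but power has dimensions [L^2 M T^-3].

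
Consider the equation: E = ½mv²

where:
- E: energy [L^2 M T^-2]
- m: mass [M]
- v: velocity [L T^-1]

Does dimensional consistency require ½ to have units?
No

E has dimensions [L^2 M T^-2] and mv² already has dimensions [L^2 M T^-2], so the equation balances without ½ contributing any dimensions. ½ is a pure (dimensionless) number; changing or removing it would not affect dimensional consistency.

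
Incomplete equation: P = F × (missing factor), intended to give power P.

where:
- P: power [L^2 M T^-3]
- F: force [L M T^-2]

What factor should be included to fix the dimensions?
v (velocity), dimensions [L T^-1]

P has dimensions [L^2 M T^-3] and F has dimensions [L M T^-2].
The missing factor must have dimensions [L^2 M T^-3] / [L M T^-2] = [L T^-1], i.e. velocity (v).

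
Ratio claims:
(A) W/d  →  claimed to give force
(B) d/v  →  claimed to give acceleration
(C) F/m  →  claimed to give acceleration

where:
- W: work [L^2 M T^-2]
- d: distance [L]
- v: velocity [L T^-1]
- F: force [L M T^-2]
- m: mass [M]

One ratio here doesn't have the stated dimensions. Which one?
(B) d/v does not give acceleration

(A) W/d: [L M T^-2] = force [L M T^-2] ✓
(B) d/v: [T] ≠ acceleration [L T^-2] ✗
(C) F/m: [L T^-2] = acceleration [L T^-2] ✓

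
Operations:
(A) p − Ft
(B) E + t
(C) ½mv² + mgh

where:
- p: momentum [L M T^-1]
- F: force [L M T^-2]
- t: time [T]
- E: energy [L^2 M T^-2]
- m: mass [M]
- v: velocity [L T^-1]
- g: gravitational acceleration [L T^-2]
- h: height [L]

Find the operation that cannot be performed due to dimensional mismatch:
(B) E + t

(A) p − Ft: p [L M T^-1] and Ft [L M T^-1] — same dimensions ✓
(B) E + t: E [L^2 M T^-2] and t [T] — different dimensions cannot be added/subtracted ✗
(C) ½mv² + mgh: ½mv² [L^2 M T^-2] and mgh [L^2 M T^-2] — same dimensions ✓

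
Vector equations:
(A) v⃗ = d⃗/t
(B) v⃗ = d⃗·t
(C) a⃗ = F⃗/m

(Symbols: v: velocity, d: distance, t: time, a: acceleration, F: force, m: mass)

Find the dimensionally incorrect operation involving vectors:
(B) v⃗ = d⃗·t

(A) v⃗ = d⃗/t: LHS [L T^-1], RHS [L T^-1] ✓ — displacement (vector) divided by time (scalar)
(B) v⃗ = d⃗·t: LHS [L T^-1], RHS [L T] ✗ — velocity is displacement per time; should be d⃗/t
(C) a⃗ = F⃗/m: LHS [L T^-2], RHS [L T^-2] ✓ — force (vector) divided by mass (scalar)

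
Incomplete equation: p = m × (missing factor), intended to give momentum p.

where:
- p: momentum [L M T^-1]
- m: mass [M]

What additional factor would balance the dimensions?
v (velocity), dimensions [L T^-1]

p has dimensions [L M T^-1] and m has dimensions [M].
The missing factor must have dimensions [L M T^-1] / [M] = [L T^-1], i.e. velocity (v).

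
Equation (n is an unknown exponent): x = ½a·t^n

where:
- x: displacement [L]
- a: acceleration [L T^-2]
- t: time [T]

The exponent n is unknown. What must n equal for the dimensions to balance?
n = 2

x has dimensions [L]; t has dimensions [T].
The rest of the RHS has dimensions [L T^-2], so t^n must supply [T^2].
With n = 2: ½a·t^2 has dimensions [L], matching the LHS ✓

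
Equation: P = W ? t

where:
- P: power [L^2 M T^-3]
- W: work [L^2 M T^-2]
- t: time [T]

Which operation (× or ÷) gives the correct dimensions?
division (÷): P = W ÷ t

P [L^2 M T^-3]; W [L^2 M T^-2]; t [T].
W × t → [L^2 M T^-1] ✗
W ÷ t → [L^2 M T^-3] ✓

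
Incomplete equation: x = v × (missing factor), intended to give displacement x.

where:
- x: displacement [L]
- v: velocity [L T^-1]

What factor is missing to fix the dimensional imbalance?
t (time), dimensions [T]

x has dimensions [L] and v has dimensions [L T^-1].
The missing factor must have dimensions [L] / [L T^-1] = [T], i.e. time (t).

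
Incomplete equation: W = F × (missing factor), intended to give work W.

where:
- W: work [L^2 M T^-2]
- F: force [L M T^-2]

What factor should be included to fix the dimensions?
d (distance), dimensions [L]

W has dimensions [L^2 M T^-2] and F has dimensions [L M T^-2].
The missing factor must have dimensions [L^2 M T^-2] / [L M T^-2] = [L], i.e. distance (d).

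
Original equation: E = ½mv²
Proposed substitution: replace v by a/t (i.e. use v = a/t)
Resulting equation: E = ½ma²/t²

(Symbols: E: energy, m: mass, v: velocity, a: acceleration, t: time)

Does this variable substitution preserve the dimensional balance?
No

[v] = [L T^-1] and [a/t] = [L T^-3]. These differ, so the substitution replaces a quantity by one of different dimensions and the result E = ½ma²/t² has LHS [L^2 M T^-2] vs RHS [L^2 M T^-6] — inconsistent.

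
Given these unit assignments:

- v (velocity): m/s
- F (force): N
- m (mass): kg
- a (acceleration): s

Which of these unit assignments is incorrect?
a

The variable a (acceleration) should have units m/s², not s.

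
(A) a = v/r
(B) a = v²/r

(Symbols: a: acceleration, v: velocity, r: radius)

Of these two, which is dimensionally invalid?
(A)

(A) a = v/r: LHS [L T^-2], RHS [T^-1] ✗
(B) a = v²/r: LHS [L T^-2], RHS [L T^-2] ✓

Expression (A) a = v/r is dimensionally incorrect.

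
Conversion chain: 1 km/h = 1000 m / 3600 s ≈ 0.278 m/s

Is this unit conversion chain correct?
The chain is correct (no errors).

Correct: 1 km = 1000 m, 1 h = 3600 s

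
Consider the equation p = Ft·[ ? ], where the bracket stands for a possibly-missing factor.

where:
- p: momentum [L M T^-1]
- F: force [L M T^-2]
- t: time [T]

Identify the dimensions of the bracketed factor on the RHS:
Nothing is missing — the bracketed factor must be dimensionless.

p has dimensions [L M T^-1] and Ft already has dimensions [L M T^-1], so p = Ft is dimensionally complete.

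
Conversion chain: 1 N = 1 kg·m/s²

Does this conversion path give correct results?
The chain is correct (no errors).

Correct: Newton is defined as kg·m/s²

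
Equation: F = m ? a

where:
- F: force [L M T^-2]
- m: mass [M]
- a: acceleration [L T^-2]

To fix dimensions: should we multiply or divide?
multiplication (×): F = m × a

F [L M T^-2]; m [M]; a [L T^-2].
m × a → [L M T^-2] ✓
m ÷ a → [L^-1 M T^2] ✗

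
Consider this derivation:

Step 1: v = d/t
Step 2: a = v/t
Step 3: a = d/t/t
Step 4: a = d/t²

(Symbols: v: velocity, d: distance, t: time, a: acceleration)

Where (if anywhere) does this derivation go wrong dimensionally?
No step introduces an error — all steps are dimensionally consistent.

Step 1: v = d/t → LHS [L T^-1], RHS [L T^-1] ✓
Step 2: a = v/t → LHS [L T^-2], RHS [L T^-2] ✓
Step 3: a = d/t/t → LHS [L T^-2], RHS [L T^-2] ✓
Step 4: a = d/t² → LHS [L T^-2], RHS [L T^-2] ✓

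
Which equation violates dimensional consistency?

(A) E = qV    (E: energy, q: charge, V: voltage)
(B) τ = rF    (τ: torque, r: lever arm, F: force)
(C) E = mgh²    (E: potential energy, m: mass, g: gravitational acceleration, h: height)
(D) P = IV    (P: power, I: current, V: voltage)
(C) E = mgh²

The equation (C) E = mgh² is dimensionally incorrect.

LHS (E): [L^2 M T^-2]
RHS (mgh²): [L^3 M T^-2] ✗

The dimensions do not match. The other three equations balance.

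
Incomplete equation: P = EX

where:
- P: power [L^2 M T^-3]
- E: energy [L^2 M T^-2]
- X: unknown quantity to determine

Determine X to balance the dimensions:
X = f (inverse time / frequency (1/t)), dimensions [T^-1]

P has dimensions [L^2 M T^-3]; the rest of the RHS (E) has dimensions [L^2 M T^-2].
So X must have dimensions [T^-1] — X = f (inverse time / frequency (1/t)).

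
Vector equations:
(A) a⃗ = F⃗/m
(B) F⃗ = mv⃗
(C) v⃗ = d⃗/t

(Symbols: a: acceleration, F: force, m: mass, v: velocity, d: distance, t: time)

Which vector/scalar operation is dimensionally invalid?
(B) F⃗ = mv⃗

(A) a⃗ = F⃗/m: LHS [L T^-2], RHS [L T^-2] ✓ — force (vector) divided by mass (scalar)
(B) F⃗ = mv⃗: LHS [L M T^-2], RHS [L M T^-1] ✗ — mass times velocity is momentum, not force; should be ma⃗
(C) v⃗ = d⃗/t: LHS [L T^-1], RHS [L T^-1] ✓ — displacement (vector) divided by time (scalar)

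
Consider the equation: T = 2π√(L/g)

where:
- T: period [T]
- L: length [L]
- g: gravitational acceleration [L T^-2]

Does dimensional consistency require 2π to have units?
No

T has dimensions [T] and √(L/g) already has dimensions [T], so the equation balances without 2π contributing any dimensions. 2π is a pure (dimensionless) number; changing or removing it would not affect dimensional consistency.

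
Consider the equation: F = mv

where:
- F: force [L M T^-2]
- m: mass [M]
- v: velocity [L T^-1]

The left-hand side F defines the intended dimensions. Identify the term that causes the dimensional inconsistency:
The right-hand side term mv

F has dimensions [L M T^-2], but mv has dimensions [L M T^-1], so the term mv is dimensionally wrong for F.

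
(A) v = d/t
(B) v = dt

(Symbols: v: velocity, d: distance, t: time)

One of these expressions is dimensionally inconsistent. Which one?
(B)

(A) v = d/t: LHS [L T^-1], RHS [L T^-1] ✓
(B) v = dt: LHS [L T^-1], RHS [L T] ✗

Expression (B) v = dt is dimensionally incorrect.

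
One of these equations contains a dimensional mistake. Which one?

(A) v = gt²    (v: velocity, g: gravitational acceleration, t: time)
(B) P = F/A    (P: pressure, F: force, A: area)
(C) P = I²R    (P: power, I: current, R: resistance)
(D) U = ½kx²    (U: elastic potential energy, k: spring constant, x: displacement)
(A) v = gt²

The equation (A) v = gt² is dimensionally incorrect.

LHS (v): [L T^-1]
RHS (gt²): [L] ✗

The dimensions do not match. The other three equations balance.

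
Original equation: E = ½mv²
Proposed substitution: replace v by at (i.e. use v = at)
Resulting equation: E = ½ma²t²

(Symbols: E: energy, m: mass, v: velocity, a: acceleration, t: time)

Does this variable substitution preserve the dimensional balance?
Yes

[v] = [L T^-1] and [at] = [L T^-1]. These match, so the substitution replaces a quantity by one of the same dimensions and the result E = ½ma²t² has LHS [L^2 M T^-2] vs RHS [L^2 M T^-2] — still consistent.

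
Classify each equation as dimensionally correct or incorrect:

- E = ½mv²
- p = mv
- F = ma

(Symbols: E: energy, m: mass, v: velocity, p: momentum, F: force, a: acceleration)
Dimensionally correct: E = ½mv², p = mv, F = ma
Dimensionally incorrect: none
Ordered (correct first, then incorrect): E = ½mv², p = mv, F = ma

- E = ½mv²: LHS [L^2 M T^-2], RHS [L^2 M T^-2] → correct ✓
- p = mv: LHS [L M T^-1], RHS [L M T^-1] → correct ✓
- F = ma: LHS [L M T^-2], RHS [L M T^-2] → correct ✓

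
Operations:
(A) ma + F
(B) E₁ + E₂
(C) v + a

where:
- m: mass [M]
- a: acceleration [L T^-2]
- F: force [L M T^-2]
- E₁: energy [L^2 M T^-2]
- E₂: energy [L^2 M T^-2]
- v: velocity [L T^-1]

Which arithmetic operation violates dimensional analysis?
(C) v + a

(A) ma + F: ma [L M T^-2] and F [L M T^-2] — same dimensions ✓
(B) E₁ + E₂: E₁ [L^2 M T^-2] and E₂ [L^2 M T^-2] — same dimensions ✓
(C) v + a: v [L T^-1] and a [L T^-2] — different dimensions cannot be added/subtracted ✗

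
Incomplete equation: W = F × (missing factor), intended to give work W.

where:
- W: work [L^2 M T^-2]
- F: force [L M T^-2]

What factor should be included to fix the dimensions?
d (distance), dimensions [L]

W has dimensions [L^2 M T^-2] and F has dimensions [L M T^-2].
The missing factor must have dimensions [L^2 M T^-2] / [L M T^-2] = [L], i.e. distance (d).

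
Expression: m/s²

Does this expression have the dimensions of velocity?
No

The expression m/s² has dimensions [L T^-2], but velocity has dimensions [L T^-1].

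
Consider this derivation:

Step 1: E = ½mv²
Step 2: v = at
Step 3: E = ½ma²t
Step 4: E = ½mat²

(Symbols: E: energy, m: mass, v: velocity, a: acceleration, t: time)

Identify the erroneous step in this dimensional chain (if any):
Step 3

Step 1: E = ½mv² → LHS [L^2 M T^-2], RHS [L^2 M T^-2] ✓
Step 2: v = at → LHS [L T^-1], RHS [L T^-1] ✓
Step 3: E = ½ma²t → LHS [L^2 M T^-2], RHS [L^2 M T^-3] ✗

The first dimensional inconsistency appears in step 3: E = ½ma²t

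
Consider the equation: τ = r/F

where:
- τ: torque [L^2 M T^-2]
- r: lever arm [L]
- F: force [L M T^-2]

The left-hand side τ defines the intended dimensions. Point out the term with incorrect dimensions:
The right-hand side term r/F

τ has dimensions [L^2 M T^-2], but r/F has dimensions [M^-1 T^2], so the term r/F is dimensionally wrong for τ.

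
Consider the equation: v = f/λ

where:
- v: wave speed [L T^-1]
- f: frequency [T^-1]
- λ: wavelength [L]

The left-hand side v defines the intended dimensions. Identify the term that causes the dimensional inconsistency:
The right-hand side term f/λ

v has dimensions [L T^-1], but f/λ has dimensions [L^-1 T^-1], so the term f/λ is dimensionally wrong for v.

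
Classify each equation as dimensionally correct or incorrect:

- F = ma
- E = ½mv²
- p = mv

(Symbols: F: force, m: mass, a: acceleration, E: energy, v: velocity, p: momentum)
Dimensionally correct: F = ma, E = ½mv², p = mv
Dimensionally incorrect: none
Ordered (correct first, then incorrect): F = ma, E = ½mv², p = mv

- F = ma: LHS [L M T^-2], RHS [L M T^-2] → correct ✓
- E = ½mv²: LHS [L^2 M T^-2], RHS [L^2 M T^-2] → correct ✓
- p = mv: LHS [L M T^-1], RHS [L M T^-1] → correct ✓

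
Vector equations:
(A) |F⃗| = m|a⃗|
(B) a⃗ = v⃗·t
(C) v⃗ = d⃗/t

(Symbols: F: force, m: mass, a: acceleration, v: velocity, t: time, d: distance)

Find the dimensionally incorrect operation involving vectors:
(B) a⃗ = v⃗·t

(A) |F⃗| = m|a⃗|: LHS [L M T^-2], RHS [L M T^-2] ✓ — magnitudes of vectors are scalars
(B) a⃗ = v⃗·t: LHS [L T^-2], RHS [L] ✗ — acceleration is velocity per time; should be v⃗/t
(C) v⃗ = d⃗/t: LHS [L T^-1], RHS [L T^-1] ✓ — displacement (vector) divided by time (scalar)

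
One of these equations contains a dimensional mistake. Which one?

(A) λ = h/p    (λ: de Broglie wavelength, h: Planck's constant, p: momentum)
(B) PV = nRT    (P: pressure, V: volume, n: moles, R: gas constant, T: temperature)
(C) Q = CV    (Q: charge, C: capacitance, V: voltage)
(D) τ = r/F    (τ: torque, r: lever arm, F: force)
(D) τ = r/F

The equation (D) τ = r/F is dimensionally incorrect.

LHS (τ): [L^2 M T^-2]
RHS (r/F): [M^-1 T^2] ✗

The dimensions do not match. The other three equations balance.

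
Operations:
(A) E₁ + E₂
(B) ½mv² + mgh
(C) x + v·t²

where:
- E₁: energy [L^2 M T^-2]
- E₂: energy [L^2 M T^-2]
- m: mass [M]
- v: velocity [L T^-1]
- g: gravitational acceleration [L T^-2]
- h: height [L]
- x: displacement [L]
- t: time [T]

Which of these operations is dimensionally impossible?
(C) x + v·t²

(A) E₁ + E₂: E₁ [L^2 M T^-2] and E₂ [L^2 M T^-2] — same dimensions ✓
(B) ½mv² + mgh: ½mv² [L^2 M T^-2] and mgh [L^2 M T^-2] — same dimensions ✓
(C) x + v·t²: x [L] and v·t² [L T] — different dimensions cannot be added/subtracted ✗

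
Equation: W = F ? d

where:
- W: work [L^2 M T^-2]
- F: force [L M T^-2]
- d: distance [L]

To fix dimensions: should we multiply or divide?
multiplication (×): W = F × d

W [L^2 M T^-2]; F [L M T^-2]; d [L].
F × d → [L^2 M T^-2] ✓
F ÷ d → [M T^-2] ✗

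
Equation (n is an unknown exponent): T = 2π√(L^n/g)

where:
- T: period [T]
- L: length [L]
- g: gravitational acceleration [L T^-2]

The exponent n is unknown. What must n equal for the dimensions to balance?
n = 1

T has dimensions [T]; L has dimensions [L].
With n = 1: 2π√(L^1/g) has dimensions [T], matching the LHS ✓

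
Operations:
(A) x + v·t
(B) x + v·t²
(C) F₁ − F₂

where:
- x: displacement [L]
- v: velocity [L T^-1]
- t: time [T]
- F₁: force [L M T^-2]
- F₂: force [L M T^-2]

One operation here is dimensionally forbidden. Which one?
(B) x + v·t²

(A) x + v·t: x [L] and v·t [L] — same dimensions ✓
(B) x + v·t²: x [L] and v·t² [L T] — different dimensions cannot be added/subtracted ✗
(C) F₁ − F₂: F₁ [L M T^-2] and F₂ [L M T^-2] — same dimensions ✓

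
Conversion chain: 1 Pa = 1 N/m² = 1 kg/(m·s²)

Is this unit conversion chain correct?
The chain is correct (no errors).

Correct: Pascal is Newton per square meter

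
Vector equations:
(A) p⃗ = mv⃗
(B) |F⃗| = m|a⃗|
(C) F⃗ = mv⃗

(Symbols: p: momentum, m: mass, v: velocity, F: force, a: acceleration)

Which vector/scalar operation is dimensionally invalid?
(C) F⃗ = mv⃗

(A) p⃗ = mv⃗: LHS [L M T^-1], RHS [L M T^-1] ✓ — mass (scalar) times velocity (vector)
(B) |F⃗| = m|a⃗|: LHS [L M T^-2], RHS [L M T^-2] ✓ — magnitudes of vectors are scalars
(C) F⃗ = mv⃗: LHS [L M T^-2], RHS [L M T^-1] ✗ — mass times velocity is momentum, not force; should be ma⃗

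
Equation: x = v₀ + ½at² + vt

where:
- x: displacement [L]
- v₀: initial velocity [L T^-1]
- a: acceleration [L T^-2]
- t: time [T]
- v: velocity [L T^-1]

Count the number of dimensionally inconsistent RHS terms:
1

LHS x: [L]
- v₀: [L T^-1] ✗
- ½at²: [L] ✓
- vt: [L] ✓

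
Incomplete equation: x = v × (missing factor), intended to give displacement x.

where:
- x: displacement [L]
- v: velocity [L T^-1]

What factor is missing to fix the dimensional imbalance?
t (time), dimensions [T]

x has dimensions [L] and v has dimensions [L T^-1].
The missing factor must have dimensions [L] / [L T^-1] = [T], i.e. time (t).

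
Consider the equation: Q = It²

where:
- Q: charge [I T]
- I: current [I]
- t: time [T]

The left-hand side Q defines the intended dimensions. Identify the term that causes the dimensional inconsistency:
The right-hand side term It²

Q has dimensions [I T], but It² has dimensions [I T^2], so the term It² is dimensionally wrong for Q.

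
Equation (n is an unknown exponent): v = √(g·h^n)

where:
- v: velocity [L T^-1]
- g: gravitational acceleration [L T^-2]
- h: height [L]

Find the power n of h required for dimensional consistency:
n = 1

v has dimensions [L T^-1]; h has dimensions [L].
With n = 1: √(g·h^1) has dimensions [L T^-1], matching the LHS ✓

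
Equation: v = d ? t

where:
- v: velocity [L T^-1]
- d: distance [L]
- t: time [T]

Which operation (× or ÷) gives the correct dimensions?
division (÷): v = d ÷ t

v [L T^-1]; d [L]; t [T].
d × t → [L T] ✗
d ÷ t → [L T^-1] ✓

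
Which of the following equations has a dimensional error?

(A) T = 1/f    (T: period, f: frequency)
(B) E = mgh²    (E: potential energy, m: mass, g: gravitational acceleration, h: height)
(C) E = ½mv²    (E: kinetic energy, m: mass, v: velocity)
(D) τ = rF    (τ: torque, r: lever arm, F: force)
(B) E = mgh²

The equation (B) E = mgh² is dimensionally incorrect.

LHS (E): [L^2 M T^-2]
RHS (mgh²): [L^3 M T^-2] ✗

The dimensions do not match. The other three equations balance.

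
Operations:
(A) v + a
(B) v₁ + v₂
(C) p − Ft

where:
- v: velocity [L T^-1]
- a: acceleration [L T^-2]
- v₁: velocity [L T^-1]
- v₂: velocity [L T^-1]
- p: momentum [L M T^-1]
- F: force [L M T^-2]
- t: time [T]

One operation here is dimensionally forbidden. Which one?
(A) v + a

(A) v + a: v [L T^-1] and a [L T^-2] — different dimensions cannot be added/subtracted ✗
(B) v₁ + v₂: v₁ [L T^-1] and v₂ [L T^-1] — same dimensions ✓
(C) p − Ft: p [L M T^-1] and Ft [L M T^-1] — same dimensions ✓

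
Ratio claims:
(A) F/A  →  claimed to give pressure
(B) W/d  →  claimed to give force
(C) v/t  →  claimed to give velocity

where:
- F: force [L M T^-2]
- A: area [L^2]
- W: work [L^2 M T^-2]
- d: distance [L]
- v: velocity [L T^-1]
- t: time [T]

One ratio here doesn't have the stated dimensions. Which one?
(C) v/t does not give velocity

(A) F/A: [L^-1 M T^-2] = pressure [L^-1 M T^-2] ✓
(B) W/d: [L M T^-2] = force [L M T^-2] ✓
(C) v/t: [L T^-2] ≠ velocity [L T^-1] ✗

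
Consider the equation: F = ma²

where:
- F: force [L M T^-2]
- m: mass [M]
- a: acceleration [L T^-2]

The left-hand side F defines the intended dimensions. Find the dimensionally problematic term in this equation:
The right-hand side term ma²

F has dimensions [L M T^-2], but ma² has dimensions [L^2 M T^-4], so the term ma² is dimensionally wrong for F.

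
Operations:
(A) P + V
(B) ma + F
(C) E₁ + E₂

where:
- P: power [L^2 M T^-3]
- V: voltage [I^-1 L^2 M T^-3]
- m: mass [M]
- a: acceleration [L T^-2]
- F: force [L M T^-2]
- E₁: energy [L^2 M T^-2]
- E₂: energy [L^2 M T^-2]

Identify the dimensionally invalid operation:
(A) P + V

(A) P + V: P [L^2 M T^-3] and V [I^-1 L^2 M T^-3] — different dimensions cannot be added/subtracted ✗
(B) ma + F: ma [L M T^-2] and F [L M T^-2] — same dimensions ✓
(C) E₁ + E₂: E₁ [L^2 M T^-2] and E₂ [L^2 M T^-2] — same dimensions ✓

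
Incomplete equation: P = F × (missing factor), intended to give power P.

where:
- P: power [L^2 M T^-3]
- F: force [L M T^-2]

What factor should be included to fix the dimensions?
v (velocity), dimensions [L T^-1]

P has dimensions [L^2 M T^-3] and F has dimensions [L M T^-2].
The missing factor must have dimensions [L^2 M T^-3] / [L M T^-2] = [L T^-1], i.e. velocity (v).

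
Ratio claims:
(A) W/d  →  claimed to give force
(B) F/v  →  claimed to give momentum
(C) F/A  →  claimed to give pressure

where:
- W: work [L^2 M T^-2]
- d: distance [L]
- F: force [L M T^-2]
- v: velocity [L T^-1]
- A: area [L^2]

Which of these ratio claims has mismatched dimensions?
(B) F/v does not give momentum

(A) W/d: [L M T^-2] = force [L M T^-2] ✓
(B) F/v: [M T^-1] ≠ momentum [L M T^-1] ✗
(C) F/A: [L^-1 M T^-2] = pressure [L^-1 M T^-2] ✓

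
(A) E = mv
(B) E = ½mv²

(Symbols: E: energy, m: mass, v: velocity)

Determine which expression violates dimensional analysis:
(A)

(A) E = mv: LHS [L^2 M T^-2], RHS [L M T^-1] ✗
(B) E = ½mv²: LHS [L^2 M T^-2], RHS [L^2 M T^-2] ✓

Expression (A) E = mv is dimensionally incorrect.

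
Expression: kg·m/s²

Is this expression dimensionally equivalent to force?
Yes

The expression kg·m/s² has dimensions [L M T^-2], which is exactly force [L M T^-2].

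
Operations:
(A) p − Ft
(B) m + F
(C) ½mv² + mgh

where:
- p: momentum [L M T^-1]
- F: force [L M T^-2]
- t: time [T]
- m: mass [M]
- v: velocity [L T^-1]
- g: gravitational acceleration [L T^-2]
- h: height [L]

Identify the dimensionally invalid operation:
(B) m + F

(A) p − Ft: p [L M T^-1] and Ft [L M T^-1] — same dimensions ✓
(B) m + F: m [M] and F [L M T^-2] — different dimensions cannot be added/subtracted ✗
(C) ½mv² + mgh: ½mv² [L^2 M T^-2] and mgh [L^2 M T^-2] — same dimensions ✓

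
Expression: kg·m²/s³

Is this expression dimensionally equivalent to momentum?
No

The expression kg·m²/s³ has dimensions [L^2 M T^-3], but momentum has dimensions [L M T^-1].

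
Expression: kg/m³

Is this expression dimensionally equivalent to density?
Yes

The expression kg/m³ has dimensions [L^-3 M], which is exactly density [L^-3 M].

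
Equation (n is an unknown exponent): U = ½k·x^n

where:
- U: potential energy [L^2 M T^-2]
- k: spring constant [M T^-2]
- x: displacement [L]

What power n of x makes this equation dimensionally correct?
n = 2

U has dimensions [L^2 M T^-2]; x has dimensions [L].
The rest of the RHS has dimensions [M T^-2], so x^n must supply [L^2].
With n = 2: ½k·x^2 has dimensions [L^2 M T^-2], matching the LHS ✓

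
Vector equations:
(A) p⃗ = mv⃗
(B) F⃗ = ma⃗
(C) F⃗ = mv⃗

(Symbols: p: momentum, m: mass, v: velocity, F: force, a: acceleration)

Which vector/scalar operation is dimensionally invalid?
(C) F⃗ = mv⃗

(A) p⃗ = mv⃗: LHS [L M T^-1], RHS [L M T^-1] ✓ — mass (scalar) times velocity (vector)
(B) F⃗ = ma⃗: LHS [L M T^-2], RHS [L M T^-2] ✓ — Force and acceleration are vectors, mass is a scalar
(C) F⃗ = mv⃗: LHS [L M T^-2], RHS [L M T^-1] ✗ — mass times velocity is momentum, not force; should be ma⃗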